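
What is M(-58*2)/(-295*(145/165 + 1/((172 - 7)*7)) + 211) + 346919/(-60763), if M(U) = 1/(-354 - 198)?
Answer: -715117495737/125253931576 ≈ -5.7093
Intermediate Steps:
M(U) = -1/552 (M(U) = 1/(-552) = -1/552)
M(-58*2)/(-295*(145/165 + 1/((172 - 7)*7)) + 211) + 346919/(-60763) = -1/(552*(-295*(145/165 + 1/((172 - 7)*7)) + 211)) + 346919/(-60763) = -1/(552*(-295*(145*(1/165) + (⅐)/165) + 211)) + 346919*(-1/60763) = -1/(552*(-295*(29/33 + (1/165)*(⅐)) + 211)) - 346919/60763 = -1/(552*(-295*(29/33 + 1/1155) + 211)) - 346919/60763 = -1/(552*(-295*1016/1155 + 211)) - 346919/60763 = -1/(552*(-59944/231 + 211)) - 346919/60763 = -1/(552*(-11203/231)) - 346919/60763 = -1/552*(-231/11203) - 346919/60763 = 77/2061352 - 346919/60763 = -715117495737/125253931576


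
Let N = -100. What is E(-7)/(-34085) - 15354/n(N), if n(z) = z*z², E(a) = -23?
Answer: 54634109/3408500000 ≈ 0.016029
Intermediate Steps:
n(z) = z³
E(-7)/(-34085) - 15354/n(N) = -23/(-34085) - 15354/((-100)³) = -23*(-1/34085) - 15354/(-1000000) = 23/34085 - 15354*(-1/1000000) = 23/34085 + 7677/500000 = 54634109/3408500000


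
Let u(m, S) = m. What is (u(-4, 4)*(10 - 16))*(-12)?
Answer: -288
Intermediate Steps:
(u(-4, 4)*(10 - 16))*(-12) = -4*(10 - 16)*(-12) = -4*(-6)*(-12) = 24*(-12) = -288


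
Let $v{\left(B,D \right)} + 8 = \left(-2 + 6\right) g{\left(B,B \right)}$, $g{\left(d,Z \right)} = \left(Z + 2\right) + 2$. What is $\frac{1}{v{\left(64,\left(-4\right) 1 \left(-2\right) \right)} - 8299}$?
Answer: $- \frac{1}{8035} \approx -0.00012446$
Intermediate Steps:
$g{\left(d,Z \right)} = 4 + Z$ ($g{\left(d,Z \right)} = \left(2 + Z\right) + 2 = 4 + Z$)
$v{\left(B,D \right)} = 8 + 4 B$ ($v{\left(B,D \right)} = -8 + \left(-2 + 6\right) \left(4 + B\right) = -8 + 4 \left(4 + B\right) = -8 + \left(16 + 4 B\right) = 8 + 4 B$)
$\frac{1}{v{\left(64,\left(-4\right) 1 \left(-2\right) \right)} - 8299} = \frac{1}{\left(8 + 4 \cdot 64\right) - 8299} = \frac{1}{\left(8 + 256\right) - 8299} = \frac{1}{264 - 8299} = \frac{1}{-8035} = - \frac{1}{8035}$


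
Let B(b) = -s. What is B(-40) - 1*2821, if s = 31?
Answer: -2852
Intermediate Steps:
B(b) = -31 (B(b) = -1*31 = -31)
B(-40) - 1*2821 = -31 - 1*2821 = -31 - 2821 = -2852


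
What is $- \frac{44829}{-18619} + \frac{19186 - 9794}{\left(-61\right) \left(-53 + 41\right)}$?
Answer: $\frac{51921119}{3407277} \approx 15.238$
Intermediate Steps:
$- \frac{44829}{-18619} + \frac{19186 - 9794}{\left(-61\right) \left(-53 + 41\right)} = \left(-44829\right) \left(- \frac{1}{18619}\right) + \frac{9392}{\left(-61\right) \left(-12\right)} = \frac{44829}{18619} + \frac{9392}{732} = \frac{44829}{18619} + 9392 \cdot \frac{1}{732} = \frac{44829}{18619} + \frac{2348}{183} = \frac{51921119}{3407277}$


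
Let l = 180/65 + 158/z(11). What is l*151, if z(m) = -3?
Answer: -293846/39 ≈ -7534.5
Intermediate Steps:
l = -1946/39 (l = 180/65 + 158/(-3) = 180*(1/65) + 158*(-⅓) = 36/13 - 158/3 = -1946/39 ≈ -49.897)
l*151 = -1946/39*151 = -293846/39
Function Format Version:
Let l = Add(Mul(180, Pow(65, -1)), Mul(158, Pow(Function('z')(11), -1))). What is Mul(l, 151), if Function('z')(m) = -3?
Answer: Rational(-293846, 39) ≈ -7534.5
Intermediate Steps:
l = Rational(-1946, 39) (l = Add(Mul(180, Pow(65, -1)), Mul(158, Pow(-3, -1))) = Add(Mul(180, Rational(1, 65)), Mul(158, Rational(-1, 3))) = Add(Rational(36, 13), Rational(-158, 3)) = Rational(-1946, 39) ≈ -49.897)
Mul(l, 151) = Mul(Rational(-1946, 39), 151) = Rational(-293846, 39)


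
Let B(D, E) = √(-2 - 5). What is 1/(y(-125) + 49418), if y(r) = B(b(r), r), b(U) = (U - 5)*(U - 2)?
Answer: 49418/2442138731 - I*√7/2442138731 ≈ 2.0236e-5 - 1.0834e-9*I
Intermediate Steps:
b(U) = (-5 + U)*(-2 + U)
B(D, E) = I*√7 (B(D, E) = √(-7) = I*√7)
y(r) = I*√7
1/(y(-125) + 49418) = 1/(I*√7 + 49418) = 1/(49418 + I*√7)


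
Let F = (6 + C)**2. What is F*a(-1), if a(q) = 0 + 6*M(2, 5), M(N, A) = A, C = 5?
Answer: 3630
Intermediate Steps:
a(q) = 30 (a(q) = 0 + 6*5 = 0 + 30 = 30)
F = 121 (F = (6 + 5)**2 = 11**2 = 121)
F*a(-1) = 121*30 = 3630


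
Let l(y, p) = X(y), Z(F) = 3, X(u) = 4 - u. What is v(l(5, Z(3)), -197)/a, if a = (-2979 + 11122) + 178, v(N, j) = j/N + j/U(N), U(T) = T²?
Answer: 0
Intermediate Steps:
l(y, p) = 4 - y
v(N, j) = j/N + j/N² (v(N, j) = j/N + j/(N²) = j/N + j/N²)
a = 8321 (a = 8143 + 178 = 8321)
v(l(5, Z(3)), -197)/a = -197*(1 + (4 - 1*5))/(4 - 1*5)²/8321 = -197*(1 + (4 - 5))/(4 - 5)²*(1/8321) = -197*(1 - 1)/(-1)²*(1/8321) = -197*1*0*(1/8321) = 0*(1/8321) = 0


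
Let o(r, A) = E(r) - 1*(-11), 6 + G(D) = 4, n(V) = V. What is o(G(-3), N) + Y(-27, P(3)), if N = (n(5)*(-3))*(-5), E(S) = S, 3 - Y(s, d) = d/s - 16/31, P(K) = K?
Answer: 3523/279 ≈ 12.627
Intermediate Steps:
G(D) = -2 (G(D) = -6 + 4 = -2)
Y(s, d) = 109/31 - d/s (Y(s, d) = 3 - (d/s - 16/31) = 3 - (-16/31 + d/s) = 3 + (16/31 - d/s) = 109/31 - d/s)
N = 75 (N = (5*(-3))*(-5) = -15*(-5) = 75)
o(r, A) = 11 + r (o(r, A) = r - 1*(-11) = r + 11 = 11 + r)
o(G(-3), N) + Y(-27, P(3)) = (11 - 2) + (109/31 - 1*3/(-27)) = 9 + (109/31 - 1*3*(-1/27)) = 9 + (109/31 + 1/9) = 9 + 1012/279 = 3523/279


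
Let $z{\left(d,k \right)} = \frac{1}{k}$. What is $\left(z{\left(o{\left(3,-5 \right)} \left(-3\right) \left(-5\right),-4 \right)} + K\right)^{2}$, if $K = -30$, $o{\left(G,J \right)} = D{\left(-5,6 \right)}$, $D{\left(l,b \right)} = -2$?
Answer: $\frac{14641}{16} \approx 915.06$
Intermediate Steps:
$o{\left(G,J \right)} = -2$
$\left(z{\left(o{\left(3,-5 \right)} \left(-3\right) \left(-5\right),-4 \right)} + K\right)^{2} = \left(\frac{1}{-4} - 30\right)^{2} = \left(- \frac{1}{4} - 30\right)^{2} = \left(- \frac{121}{4}\right)^{2} = \frac{14641}{16}$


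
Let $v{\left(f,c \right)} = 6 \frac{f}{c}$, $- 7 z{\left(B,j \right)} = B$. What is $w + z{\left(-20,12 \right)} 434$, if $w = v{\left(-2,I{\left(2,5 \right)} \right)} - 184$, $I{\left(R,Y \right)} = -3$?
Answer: $1060$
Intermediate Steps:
$z{\left(B,j \right)} = - \frac{B}{7}$
$v{\left(f,c \right)} = \frac{6 f}{c}$
$w = -180$ ($w = 6 \left(-2\right) \frac{1}{-3} - 184 = 6 \left(-2\right) \left(- \frac{1}{3}\right) - 184 = 4 - 184 = -180$)
$w + z{\left(-20,12 \right)} 434 = -180 + \left(- \frac{1}{7}\right) \left(-20\right) 434 = -180 + \frac{20}{7} \cdot 434 = -180 + 1240 = 1060$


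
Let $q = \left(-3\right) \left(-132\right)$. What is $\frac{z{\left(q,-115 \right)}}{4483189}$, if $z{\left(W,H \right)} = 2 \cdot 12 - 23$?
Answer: $\frac{1}{4483189} \approx 2.2306 \cdot 10^{-7}$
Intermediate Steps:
$q = 396$
$z{\left(W,H \right)} = 1$ ($z{\left(W,H \right)} = 24 - 23 = 1$)
$\frac{z{\left(q,-115 \right)}}{4483189} = 1 \cdot \frac{1}{4483189} = \frac{1}{4483189}$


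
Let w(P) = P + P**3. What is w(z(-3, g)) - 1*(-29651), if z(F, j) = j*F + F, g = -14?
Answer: 89009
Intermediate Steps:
z(F, j) = F + F*j (z(F, j) = F*j + F = F + F*j)
w(z(-3, g)) - 1*(-29651) = (-3*(1 - 14) + (-3*(1 - 14))**3) - 1*(-29651) = (-3*(-13) + (-3*(-13))**3) + 29651 = (39 + 39**3) + 29651 = (39 + 59319) + 29651 = 59358 + 29651 = 89009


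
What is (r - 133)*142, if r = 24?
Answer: -15478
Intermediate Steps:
(r - 133)*142 = (24 - 133)*142 = -109*142 = -15478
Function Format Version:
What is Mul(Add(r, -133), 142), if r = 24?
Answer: -15478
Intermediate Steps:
Mul(Add(r, -133), 142) = Mul(Add(24, -133), 142) = Mul(-109, 142) = -15478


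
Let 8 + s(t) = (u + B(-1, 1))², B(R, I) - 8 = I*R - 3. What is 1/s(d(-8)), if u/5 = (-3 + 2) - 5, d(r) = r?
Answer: 1/668 ≈ 0.0014970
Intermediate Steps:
B(R, I) = 5 + I*R (B(R, I) = 8 + (I*R - 3) = 8 + (-3 + I*R) = 5 + I*R)
u = -30 (u = 5*((-3 + 2) - 5) = 5*(-1 - 5) = 5*(-6) = -30)
s(t) = 668 (s(t) = -8 + (-30 + (5 + 1*(-1)))² = -8 + (-30 + (5 - 1))² = -8 + (-30 + 4)² = -8 + (-26)² = -8 + 676 = 668)
1/s(d(-8)) = 1/668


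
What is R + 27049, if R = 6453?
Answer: 33502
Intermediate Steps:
R + 27049 = 6453 + 27049 = 33502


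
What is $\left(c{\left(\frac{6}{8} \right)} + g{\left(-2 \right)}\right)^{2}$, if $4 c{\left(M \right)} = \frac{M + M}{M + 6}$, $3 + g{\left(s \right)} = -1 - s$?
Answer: $\frac{1225}{324} \approx 3.7809$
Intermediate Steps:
$g{\left(s \right)} = -4 - s$ ($g{\left(s \right)} = -3 - \left(1 + s\right) = -4 - s$)
$c{\left(M \right)} = \frac{M}{2 \left(6 + M\right)}$ ($c{\left(M \right)} = \frac{\left(M + M\right) \frac{1}{M + 6}}{4} = \frac{2 M \frac{1}{6 + M}}{4} = \frac{M}{2 \left(6 + M\right)}$)
$\left(c{\left(\frac{6}{8} \right)} + g{\left(-2 \right)}\right)^{2} = \left(\frac{6 \cdot \frac{1}{8}}{2 \left(6 + \frac{6}{8}\right)} - 2\right)^{2} = \left(\frac{6 \cdot \frac{1}{8}}{2 \left(6 + 6 \cdot \frac{1}{8}\right)} + \left(-4 + 2\right)\right)^{2} = \left(\frac{1}{2} \cdot \frac{3}{4} \frac{1}{6 + \frac{3}{4}} - 2\right)^{2} = \left(\frac{1}{2} \cdot \frac{3}{4} \frac{1}{\frac{27}{4}} - 2\right)^{2} = \left(\frac{1}{2} \cdot \frac{3}{4} \cdot \frac{4}{27} - 2\right)^{2} = \left(\frac{1}{18} - 2\right)^{2} = \left(- \frac{35}{18}\right)^{2} = \frac{1225}{324}$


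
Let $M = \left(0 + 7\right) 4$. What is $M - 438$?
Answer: $-410$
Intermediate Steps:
$M = 28$ ($M = 7 \cdot 4 = 28$)
$M - 438 = 28 - 438 = -410$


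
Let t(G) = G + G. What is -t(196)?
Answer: -392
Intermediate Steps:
t(G) = 2*G
-t(196) = -2*196 = -1*392 = -392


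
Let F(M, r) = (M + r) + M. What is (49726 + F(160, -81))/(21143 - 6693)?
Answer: 9993/2890 ≈ 3.4578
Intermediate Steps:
F(M, r) = r + 2*M
(49726 + F(160, -81))/(21143 - 6693) = (49726 + (-81 + 2*160))/(21143 - 6693) = (49726 + (-81 + 320))/14450 = (49726 + 239)*(1/14450) = 49965*(1/14450) = 9993/2890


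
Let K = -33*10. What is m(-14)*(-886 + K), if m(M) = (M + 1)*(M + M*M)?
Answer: 2877056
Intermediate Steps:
m(M) = (1 + M)*(M + M²)
K = -330
m(-14)*(-886 + K) = (-14*(1 + (-14)² + 2*(-14)))*(-886 - 330) = -14*(1 + 196 - 28)*(-1216) = -14*169*(-1216) = -2366*(-1216) = 2877056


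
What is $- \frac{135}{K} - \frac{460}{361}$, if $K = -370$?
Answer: $- \frac{24293}{26714} \approx -0.90937$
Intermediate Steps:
$- \frac{135}{K} - \frac{460}{361} = - \frac{135}{-370} - \frac{460}{361} = \left(-135\right) \left(- \frac{1}{370}\right) - \frac{460}{361} = \frac{27}{74} - \frac{460}{361} = - \frac{24293}{26714}$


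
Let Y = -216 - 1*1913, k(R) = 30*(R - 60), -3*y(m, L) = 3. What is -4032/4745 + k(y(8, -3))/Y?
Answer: 99222/10102105 ≈ 0.0098219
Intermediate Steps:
y(m, L) = -1 (y(m, L) = -⅓*3 = -1)
k(R) = -1800 + 30*R (k(R) = 30*(-60 + R) = -1800 + 30*R)
Y = -2129 (Y = -216 - 1913 = -2129)
-4032/4745 + k(y(8, -3))/Y = -4032/4745 + (-1800 + 30*(-1))/(-2129) = -4032*1/4745 + (-1800 - 30)*(-1/2129) = -4032/4745 - 1830*(-1/2129) = -4032/4745 + 1830/2129 = 99222/10102105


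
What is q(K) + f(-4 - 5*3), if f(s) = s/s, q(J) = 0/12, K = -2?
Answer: 1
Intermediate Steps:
q(J) = 0 (q(J) = 0*(1/12) = 0)
f(s) = 1
q(K) + f(-4 - 5*3) = 0 + 1 = 1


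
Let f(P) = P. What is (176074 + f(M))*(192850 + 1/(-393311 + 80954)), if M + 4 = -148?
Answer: 10597197783322978/312357 ≈ 3.3927e+10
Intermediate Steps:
M = -152 (M = -4 - 148 = -152)
(176074 + f(M))*(192850 + 1/(-393311 + 80954)) = (176074 - 152)*(192850 + 1/(-393311 + 80954)) = 175922*(192850 + 1/(-312357)) = 175922*(192850 - 1/312357) = 175922*(60238047449/312357) = 10597197783322978/312357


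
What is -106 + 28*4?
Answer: 6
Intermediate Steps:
-106 + 28*4 = -106 + 112 = 6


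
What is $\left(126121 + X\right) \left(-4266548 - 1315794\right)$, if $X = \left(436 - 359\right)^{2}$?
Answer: $-737148261100$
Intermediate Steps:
$X = 5929$ ($X = 77^{2} = 5929$)
$\left(126121 + X\right) \left(-4266548 - 1315794\right) = \left(126121 + 5929\right) \left(-4266548 - 1315794\right) = 132050 \left(-5582342\right) = -737148261100$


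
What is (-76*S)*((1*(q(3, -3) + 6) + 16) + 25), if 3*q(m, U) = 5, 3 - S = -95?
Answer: -1087408/3 ≈ -3.6247e+5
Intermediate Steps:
S = 98 (S = 3 - 1*(-95) = 3 + 95 = 98)
q(m, U) = 5/3 (q(m, U) = (⅓)*5 = 5/3)
(-76*S)*((1*(q(3, -3) + 6) + 16) + 25) = (-76*98)*((1*(5/3 + 6) + 16) + 25) = -7448*((1*(23/3) + 16) + 25) = -7448*((23/3 + 16) + 25) = -7448*(71/3 + 25) = -7448*146/3 = -1087408/3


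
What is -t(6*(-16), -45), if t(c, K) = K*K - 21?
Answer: -2004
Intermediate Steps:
t(c, K) = -21 + K² (t(c, K) = K² - 21 = -21 + K²)
-t(6*(-16), -45) = -(-21 + (-45)²) = -(-21 + 2025) = -1*2004 = -2004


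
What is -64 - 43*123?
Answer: -5353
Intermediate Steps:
-64 - 43*123 = -64 - 5289 = -5353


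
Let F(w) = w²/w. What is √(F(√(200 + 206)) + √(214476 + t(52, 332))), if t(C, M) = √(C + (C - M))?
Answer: √(√406 + √2*√(107238 + I*√57)) ≈ 21.983 + 0.0004*I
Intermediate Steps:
t(C, M) = √(-M + 2*C)
F(w) = w
√(F(√(200 + 206)) + √(214476 + t(52, 332))) = √(√(200 + 206) + √(214476 + √(-1*332 + 2*52))) = √(√406 + √(214476 + √(-332 + 104))) = √(√406 + √(214476 + √(-228))) = √(√406 + √(214476 + 2*I*√57))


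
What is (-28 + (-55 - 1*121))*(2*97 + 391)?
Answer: -119340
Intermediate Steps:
(-28 + (-55 - 1*121))*(2*97 + 391) = (-28 + (-55 - 121))*(194 + 391) = (-28 - 176)*585 = -204*585 = -119340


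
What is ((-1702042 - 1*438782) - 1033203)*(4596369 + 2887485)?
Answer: -23753954660058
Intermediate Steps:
((-1702042 - 1*438782) - 1033203)*(4596369 + 2887485) = ((-1702042 - 438782) - 1033203)*7483854 = (-2140824 - 1033203)*7483854 = -3174027*7483854 = -23753954660058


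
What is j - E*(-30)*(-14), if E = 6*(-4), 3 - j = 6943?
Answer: 3140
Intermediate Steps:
j = -6940 (j = 3 - 1*6943 = 3 - 6943 = -6940)
E = -24
j - E*(-30)*(-14) = -6940 - (-24*(-30))*(-14) = -6940 - 720*(-14) = -6940 - 1*(-10080) = -6940 + 10080 = 3140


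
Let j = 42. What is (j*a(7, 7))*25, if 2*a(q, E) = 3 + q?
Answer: 5250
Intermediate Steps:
a(q, E) = 3/2 + q/2 (a(q, E) = (3 + q)/2 = 3/2 + q/2)
(j*a(7, 7))*25 = (42*(3/2 + (½)*7))*25 = (42*(3/2 + 7/2))*25 = (42*5)*25 = 210*25 = 5250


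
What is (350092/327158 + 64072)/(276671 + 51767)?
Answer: 5240504367/26862779801 ≈ 0.19508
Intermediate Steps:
(350092/327158 + 64072)/(276671 + 51767) = (350092*(1/327158) + 64072)/328438 = (175046/163579 + 64072)*(1/328438) = (10481008734/163579)*(1/328438) = 5240504367/26862779801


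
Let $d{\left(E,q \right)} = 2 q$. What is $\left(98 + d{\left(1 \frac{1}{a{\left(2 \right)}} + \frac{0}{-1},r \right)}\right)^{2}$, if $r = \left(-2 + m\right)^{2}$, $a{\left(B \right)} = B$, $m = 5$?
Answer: $13456$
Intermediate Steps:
$r = 9$ ($r = \left(-2 + 5\right)^{2} = 3^{2} = 9$)
$\left(98 + d{\left(1 \frac{1}{a{\left(2 \right)}} + \frac{0}{-1},r \right)}\right)^{2} = \left(98 + 2 \cdot 9\right)^{2} = \left(98 + 18\right)^{2} = 116^{2} = 13456$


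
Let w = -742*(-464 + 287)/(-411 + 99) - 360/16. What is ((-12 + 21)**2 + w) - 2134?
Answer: -129815/52 ≈ -2496.4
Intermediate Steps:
w = -23059/52 (w = -742/((-312/(-177))) - 360*1/16 = -742/((-312*(-1/177))) - 45/2 = -742/104/59 - 45/2 = -742*59/104 - 45/2 = -21889/52 - 45/2 = -23059/52 ≈ -443.44)
((-12 + 21)**2 + w) - 2134 = ((-12 + 21)**2 - 23059/52) - 2134 = (9**2 - 23059/52) - 2134 = (81 - 23059/52) - 2134 = -18847/52 - 2134 = -129815/52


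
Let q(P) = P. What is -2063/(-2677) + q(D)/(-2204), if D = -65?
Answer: 4720857/5900108 ≈ 0.80013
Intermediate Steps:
-2063/(-2677) + q(D)/(-2204) = -2063/(-2677) - 65/(-2204) = -2063*(-1/2677) - 65*(-1/2204) = 2063/2677 + 65/2204 = 4720857/5900108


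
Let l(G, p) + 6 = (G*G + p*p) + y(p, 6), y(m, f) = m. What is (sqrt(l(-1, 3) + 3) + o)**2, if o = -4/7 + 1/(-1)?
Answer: 611/49 - 22*sqrt(10)/7 ≈ 2.5308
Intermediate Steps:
o = -11/7 (o = -4*1/7 + 1*(-1) = -4/7 - 1 = -11/7 ≈ -1.5714)
l(G, p) = -6 + p + G**2 + p**2 (l(G, p) = -6 + ((G*G + p*p) + p) = -6 + ((G**2 + p**2) + p) = -6 + (p + G**2 + p**2) = -6 + p + G**2 + p**2)
(sqrt(l(-1, 3) + 3) + o)**2 = (sqrt((-6 + 3 + (-1)**2 + 3**2) + 3) - 11/7)**2 = (sqrt((-6 + 3 + 1 + 9) + 3) - 11/7)**2 = (sqrt(7 + 3) - 11/7)**2 = (sqrt(10) - 11/7)**2 = (-11/7 + sqrt(10))**2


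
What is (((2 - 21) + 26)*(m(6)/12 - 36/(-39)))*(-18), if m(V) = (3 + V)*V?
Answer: -8883/13 ≈ -683.31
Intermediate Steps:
m(V) = V*(3 + V)
(((2 - 21) + 26)*(m(6)/12 - 36/(-39)))*(-18) = (((2 - 21) + 26)*((6*(3 + 6))/12 - 36/(-39)))*(-18) = ((-19 + 26)*((6*9)*(1/12) - 36*(-1/39)))*(-18) = (7*(54*(1/12) + 12/13))*(-18) = (7*(9/2 + 12/13))*(-18) = (7*(141/26))*(-18) = (987/26)*(-18) = -8883/13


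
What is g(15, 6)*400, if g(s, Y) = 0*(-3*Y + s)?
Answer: 0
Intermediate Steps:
g(s, Y) = 0 (g(s, Y) = 0*(s - 3*Y) = 0)
g(15, 6)*400 = 0*400 = 0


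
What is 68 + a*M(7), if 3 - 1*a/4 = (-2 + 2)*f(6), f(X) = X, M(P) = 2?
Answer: 92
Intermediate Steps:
a = 12 (a = 12 - 4*(-2 + 2)*6 = 12 - 0*6 = 12 - 4*0 = 12 + 0 = 12)
68 + a*M(7) = 68 + 12*2 = 68 + 24 = 92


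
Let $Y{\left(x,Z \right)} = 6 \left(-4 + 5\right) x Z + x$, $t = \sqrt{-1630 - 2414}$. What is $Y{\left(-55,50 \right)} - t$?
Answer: $-16555 - 2 i \sqrt{1011} \approx -16555.0 - 63.592 i$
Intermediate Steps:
$t = 2 i \sqrt{1011}$ ($t = \sqrt{-4044} = 2 i \sqrt{1011} \approx 63.592 i$)
$Y{\left(x,Z \right)} = x + 6 Z x$ ($Y{\left(x,Z \right)} = 6 \cdot 1 x Z + x = 6 x Z + x = 6 Z x + x = x + 6 Z x$)
$Y{\left(-55,50 \right)} - t = - 55 \left(1 + 6 \cdot 50\right) - 2 i \sqrt{1011} = - 55 \left(1 + 300\right) - 2 i \sqrt{1011} = \left(-55\right) 301 - 2 i \sqrt{1011} = -16555 - 2 i \sqrt{1011}$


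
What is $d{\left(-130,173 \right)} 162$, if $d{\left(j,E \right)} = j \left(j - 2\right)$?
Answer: $2779920$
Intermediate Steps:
$d{\left(j,E \right)} = j \left(-2 + j\right)$
$d{\left(-130,173 \right)} 162 = - 130 \left(-2 - 130\right) 162 = \left(-130\right) \left(-132\right) 162 = 17160 \cdot 162 = 2779920$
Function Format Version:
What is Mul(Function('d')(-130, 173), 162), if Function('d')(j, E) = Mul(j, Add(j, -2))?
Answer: 2779920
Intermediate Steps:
Function('d')(j, E) = Mul(j, Add(-2, j))
Mul(Function('d')(-130, 173), 162) = Mul(Mul(-130, Add(-2, -130)), 162) = Mul(Mul(-130, -132), 162) = Mul(17160, 162) = 2779920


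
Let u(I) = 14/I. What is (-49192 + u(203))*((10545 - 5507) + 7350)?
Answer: -17672299608/29 ≈ -6.0939e+8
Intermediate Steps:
(-49192 + u(203))*((10545 - 5507) + 7350) = (-49192 + 14/203)*((10545 - 5507) + 7350) = (-49192 + 14*(1/203))*(5038 + 7350) = (-49192 + 2/29)*12388 = -1426566/29*12388 = -17672299608/29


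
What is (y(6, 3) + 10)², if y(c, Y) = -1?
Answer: 81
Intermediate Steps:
(y(6, 3) + 10)² = (-1 + 10)² = 9² = 81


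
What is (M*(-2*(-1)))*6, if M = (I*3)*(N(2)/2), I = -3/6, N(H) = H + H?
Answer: -36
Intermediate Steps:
N(H) = 2*H
I = -1/2 (I = -3*1/6 = -1/2 ≈ -0.50000)
M = -3 (M = (-1/2*3)*((2*2)/2) = -6/2 = -3/2*2 = -3)
(M*(-2*(-1)))*6 = -(-6)*(-1)*6 = -3*2*6 = -6*6 = -36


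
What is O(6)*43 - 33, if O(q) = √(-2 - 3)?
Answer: -33 + 43*I*√5 ≈ -33.0 + 96.151*I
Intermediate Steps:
O(q) = I*√5 (O(q) = √(-5) = I*√5)
O(6)*43 - 33 = (I*√5)*43 - 33 = 43*I*√5 - 33 = -33 + 43*I*√5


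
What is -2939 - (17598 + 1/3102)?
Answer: -63705775/3102 ≈ -20537.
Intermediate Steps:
-2939 - (17598 + 1/3102) = -2939 - 1*54588997/3102 = -2939 - 54588997/3102 = -63705775/3102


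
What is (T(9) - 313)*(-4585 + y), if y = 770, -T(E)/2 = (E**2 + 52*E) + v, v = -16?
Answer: 5260885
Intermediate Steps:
T(E) = 32 - 104*E - 2*E**2 (T(E) = -2*((E**2 + 52*E) - 16) = -2*(-16 + E**2 + 52*E) = 32 - 104*E - 2*E**2)
(T(9) - 313)*(-4585 + y) = ((32 - 104*9 - 2*9**2) - 313)*(-4585 + 770) = ((32 - 936 - 2*81) - 313)*(-3815) = ((32 - 936 - 162) - 313)*(-3815) = (-1066 - 313)*(-3815) = -1379*(-3815) = 5260885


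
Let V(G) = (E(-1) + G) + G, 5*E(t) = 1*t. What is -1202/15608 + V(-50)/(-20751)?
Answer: -19482317/269901340 ≈ -0.072183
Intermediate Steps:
E(t) = t/5 (E(t) = (1*t)/5 = t/5)
V(G) = -⅕ + 2*G (V(G) = ((⅕)*(-1) + G) + G = (-⅕ + G) + G = -⅕ + 2*G)
-1202/15608 + V(-50)/(-20751) = -1202/15608 + (-⅕ + 2*(-50))/(-20751) = -1202*1/15608 + (-⅕ - 100)*(-1/20751) = -601/7804 - 501/5*(-1/20751) = -601/7804 + 167/34585 = -19482317/269901340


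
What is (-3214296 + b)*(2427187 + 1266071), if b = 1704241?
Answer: -5577022709190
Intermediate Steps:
(-3214296 + b)*(2427187 + 1266071) = (-3214296 + 1704241)*(2427187 + 1266071) = -1510055*3693258 = -5577022709190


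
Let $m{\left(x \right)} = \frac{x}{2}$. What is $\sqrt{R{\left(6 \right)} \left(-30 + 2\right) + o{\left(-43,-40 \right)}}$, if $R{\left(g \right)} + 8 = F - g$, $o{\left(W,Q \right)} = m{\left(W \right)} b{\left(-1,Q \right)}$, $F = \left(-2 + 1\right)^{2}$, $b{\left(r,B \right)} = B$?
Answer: $6 \sqrt{34} \approx 34.986$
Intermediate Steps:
$m{\left(x \right)} = \frac{x}{2}$ ($m{\left(x \right)} = x \frac{1}{2} = \frac{x}{2}$)
$F = 1$ ($F = \left(-1\right)^{2} = 1$)
$o{\left(W,Q \right)} = \frac{Q W}{2}$ ($o{\left(W,Q \right)} = \frac{W}{2} Q = \frac{Q W}{2}$)
$R{\left(g \right)} = -7 - g$ ($R{\left(g \right)} = -8 - \left(-1 + g\right) = -7 - g$)
$\sqrt{R{\left(6 \right)} \left(-30 + 2\right) + o{\left(-43,-40 \right)}} = \sqrt{\left(-7 - 6\right) \left(-30 + 2\right) + \frac{1}{2} \left(-40\right) \left(-43\right)} = \sqrt{\left(-7 - 6\right) \left(-28\right) + 860} = \sqrt{\left(-13\right) \left(-28\right) + 860} = \sqrt{364 + 860} = \sqrt{1224} = 6 \sqrt{34}$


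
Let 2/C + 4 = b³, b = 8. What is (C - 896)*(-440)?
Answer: 50068260/127 ≈ 3.9424e+5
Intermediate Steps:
C = 1/254 (C = 2/(-4 + 8³) = 2/(-4 + 512) = 2/508 = 2*(1/508) = 1/254 ≈ 0.0039370)
(C - 896)*(-440) = (1/254 - 896)*(-440) = -227583/254*(-440) = 50068260/127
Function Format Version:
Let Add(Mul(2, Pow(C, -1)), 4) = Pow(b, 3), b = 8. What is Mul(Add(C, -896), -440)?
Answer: Rational(50068260, 127) ≈ 3.9424e+5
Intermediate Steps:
C = Rational(1, 254) (C = Mul(2, Pow(Add(-4, Pow(8, 3)), -1)) = Mul(2, Pow(Add(-4, 512), -1)) = Mul(2, Pow(508, -1)) = Mul(2, Rational(1, 508)) = Rational(1, 254) ≈ 0.0039370)
Mul(Add(C, -896), -440) = Mul(Add(Rational(1, 254), -896), -440) = Mul(Rational(-227583, 254), -440) = Rational(50068260, 127)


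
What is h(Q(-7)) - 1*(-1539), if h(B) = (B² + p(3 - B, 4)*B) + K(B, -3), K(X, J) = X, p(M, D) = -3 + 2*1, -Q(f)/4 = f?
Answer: 2323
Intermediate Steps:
Q(f) = -4*f
p(M, D) = -1 (p(M, D) = -3 + 2 = -1)
h(B) = B² (h(B) = (B² - B) + B = B²)
h(Q(-7)) - 1*(-1539) = (-4*(-7))² - 1*(-1539) = 28² + 1539 = 784 + 1539 = 2323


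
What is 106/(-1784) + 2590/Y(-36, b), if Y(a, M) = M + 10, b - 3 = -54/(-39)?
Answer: 30023729/166804 ≈ 179.99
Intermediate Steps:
b = 57/13 (b = 3 - 54/(-39) = 3 - 54*(-1/39) = 3 + 18/13 = 57/13 ≈ 4.3846)
Y(a, M) = 10 + M
106/(-1784) + 2590/Y(-36, b) = 106/(-1784) + 2590/(10 + 57/13) = 106*(-1/1784) + 2590/(187/13) = -53/892 + 2590*(13/187) = -53/892 + 33670/187 = 30023729/166804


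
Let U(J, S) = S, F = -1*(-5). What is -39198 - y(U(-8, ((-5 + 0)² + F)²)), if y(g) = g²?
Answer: -849198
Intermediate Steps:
F = 5
-39198 - y(U(-8, ((-5 + 0)² + F)²)) = -39198 - (((-5 + 0)² + 5)²)² = -39198 - (((-5)² + 5)²)² = -39198 - ((25 + 5)²)² = -39198 - (30²)² = -39198 - 1*900² = -39198 - 1*810000 = -39198 - 810000 = -849198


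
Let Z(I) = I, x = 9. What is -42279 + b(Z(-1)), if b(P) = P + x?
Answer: -42271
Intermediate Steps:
b(P) = 9 + P (b(P) = P + 9 = 9 + P)
-42279 + b(Z(-1)) = -42279 + (9 - 1) = -42279 + 8 = -42271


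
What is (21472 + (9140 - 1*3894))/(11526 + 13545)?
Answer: 146/137 ≈ 1.0657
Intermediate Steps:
(21472 + (9140 - 1*3894))/(11526 + 13545) = (21472 + (9140 - 3894))/25071 = (21472 + 5246)*(1/25071) = 26718*(1/25071) = 146/137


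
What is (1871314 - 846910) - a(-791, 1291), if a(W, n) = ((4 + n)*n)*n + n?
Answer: -2157328782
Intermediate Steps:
a(W, n) = n + n**2*(4 + n) (a(W, n) = (n*(4 + n))*n + n = n**2*(4 + n) + n = n + n**2*(4 + n))
(1871314 - 846910) - a(-791, 1291) = (1871314 - 846910) - 1291*(1 + 1291**2 + 4*1291) = 1024404 - 1291*(1 + 1666681 + 5164) = 1024404 - 1291*1671846 = 1024404 - 1*2158353186 = 1024404 - 2158353186 = -2157328782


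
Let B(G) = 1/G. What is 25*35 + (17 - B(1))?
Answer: 891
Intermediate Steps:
25*35 + (17 - B(1)) = 25*35 + (17 - 1/1) = 875 + (17 - 1*1) = 875 + (17 - 1) = 875 + 16 = 891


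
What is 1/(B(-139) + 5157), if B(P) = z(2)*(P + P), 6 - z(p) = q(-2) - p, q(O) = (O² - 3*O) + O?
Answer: 1/5157 ≈ 0.00019391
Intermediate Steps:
q(O) = O² - 2*O
z(p) = -2 + p (z(p) = 6 - (-2*(-2 - 2) - p) = 6 - (-2*(-4) - p) = 6 - (8 - p) = 6 + (-8 + p) = -2 + p)
B(P) = 0 (B(P) = (-2 + 2)*(P + P) = 0*(2*P) = 0)
1/(B(-139) + 5157) = 1/(0 + 5157) = 1/5157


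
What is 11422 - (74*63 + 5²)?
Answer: 6735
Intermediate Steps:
11422 - (74*63 + 5²) = 11422 - (4662 + 25) = 11422 - 1*4687 = 11422 - 4687 = 6735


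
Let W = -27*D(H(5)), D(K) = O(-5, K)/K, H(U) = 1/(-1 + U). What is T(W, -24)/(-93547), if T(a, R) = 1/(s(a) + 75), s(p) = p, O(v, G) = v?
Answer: -1/57531405 ≈ -1.7382e-8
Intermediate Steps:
D(K) = -5/K
W = 540 (W = -(-135)/(1/(-1 + 5)) = -(-135)/(1/4) = -(-135)/1/4 = -(-135)*4 = -27*(-20) = 540)
T(a, R) = 1/(75 + a) (T(a, R) = 1/(a + 75) = 1/(75 + a))
T(W, -24)/(-93547) = 1/((75 + 540)*(-93547)) = -1/93547/615 = (1/615)*(-1/93547) = -1/57531405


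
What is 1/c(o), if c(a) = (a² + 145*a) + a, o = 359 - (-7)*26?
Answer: 1/371667 ≈ 2.6906e-6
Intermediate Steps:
o = 541 (o = 359 - 1*(-182) = 359 + 182 = 541)
c(a) = a² + 146*a
1/c(o) = 1/(541*(146 + 541)) = 1/(541*687) = 1/371667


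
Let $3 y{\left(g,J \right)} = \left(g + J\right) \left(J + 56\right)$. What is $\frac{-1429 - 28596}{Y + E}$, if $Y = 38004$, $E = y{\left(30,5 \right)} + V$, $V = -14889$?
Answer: $- \frac{18015}{14296} \approx -1.2601$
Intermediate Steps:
$y{\left(g,J \right)} = \frac{\left(56 + J\right) \left(J + g\right)}{3}$ ($y{\left(g,J \right)} = \frac{\left(g + J\right) \left(J + 56\right)}{3} = \frac{\left(J + g\right) \left(56 + J\right)}{3} = \frac{\left(56 + J\right) \left(J + g\right)}{3}$)
$E = - \frac{42532}{3}$ ($E = \left(\frac{5^{2}}{3} + \frac{56}{3} \cdot 5 + \frac{56}{3} \cdot 30 + \frac{1}{3} \cdot 5 \cdot 30\right) - 14889 = \left(\frac{1}{3} \cdot 25 + \frac{280}{3} + 560 + 50\right) - 14889 = \left(\frac{25}{3} + \frac{280}{3} + 560 + 50\right) - 14889 = \frac{2135}{3} - 14889 = - \frac{42532}{3} \approx -14177.0$)
$\frac{-1429 - 28596}{Y + E} = \frac{-1429 - 28596}{38004 - \frac{42532}{3}} = - \frac{30025}{\frac{71480}{3}} = \left(-30025\right) \frac{3}{71480} = - \frac{18015}{14296}$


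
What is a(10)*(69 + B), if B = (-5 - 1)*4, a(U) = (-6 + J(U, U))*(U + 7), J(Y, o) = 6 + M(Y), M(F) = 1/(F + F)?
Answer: 153/4 ≈ 38.250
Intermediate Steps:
M(F) = 1/(2*F)
J(Y, o) = 6 + 1/(2*Y)
a(U) = (7 + U)/(2*U) (a(U) = (-6 + (6 + 1/(2*U)))*(U + 7) = (1/(2*U))*(7 + U) = (7 + U)/(2*U))
B = -24 (B = -6*4 = -24)
a(10)*(69 + B) = ((½)*(7 + 10)/10)*(69 - 24) = ((½)*(⅒)*17)*45 = (17/20)*45 = 153/4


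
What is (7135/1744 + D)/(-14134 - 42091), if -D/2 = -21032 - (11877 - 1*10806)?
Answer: -77102399/98056400 ≈ -0.78631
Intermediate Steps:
D = 44206 (D = -2*(-21032 - (11877 - 1*10806)) = -2*(-21032 - (11877 - 10806)) = -2*(-21032 - 1*1071) = -2*(-21032 - 1071) = -2*(-22103) = 44206)
(7135/1744 + D)/(-14134 - 42091) = (7135/1744 + 44206)/(-14134 - 42091) = (7135*(1/1744) + 44206)/(-56225) = (7135/1744 + 44206)*(-1/56225) = (77102399/1744)*(-1/56225) = -77102399/98056400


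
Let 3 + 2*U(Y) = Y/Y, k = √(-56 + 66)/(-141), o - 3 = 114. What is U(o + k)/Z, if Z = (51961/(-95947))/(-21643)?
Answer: -2076580921/51961 ≈ -39964.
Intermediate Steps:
o = 117 (o = 3 + 114 = 117)
k = -√10/141 (k = √10*(-1/141) = -√10/141 ≈ -0.022427)
U(Y) = -1 (U(Y) = -3/2 + (Y/Y)/2 = -3/2 + (½)*1 = -3/2 + ½ = -1)
Z = 51961/2076580921 (Z = (51961*(-1/95947))*(-1/21643) = -51961/95947*(-1/21643) = 51961/2076580921 ≈ 2.5022e-5)
U(o + k)/Z = -1/51961/2076580921 = -1*2076580921/51961 = -2076580921/51961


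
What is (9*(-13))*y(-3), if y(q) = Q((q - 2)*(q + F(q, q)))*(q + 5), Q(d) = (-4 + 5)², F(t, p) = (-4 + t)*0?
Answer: -234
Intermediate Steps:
F(t, p) = 0
Q(d) = 1 (Q(d) = 1² = 1)
y(q) = 5 + q (y(q) = 1*(q + 5) = 1*(5 + q) = 5 + q)
(9*(-13))*y(-3) = (9*(-13))*(5 - 3) = -117*2 = -234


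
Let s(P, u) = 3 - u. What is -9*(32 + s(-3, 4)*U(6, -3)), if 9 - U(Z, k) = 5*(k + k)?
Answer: 63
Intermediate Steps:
U(Z, k) = 9 - 10*k (U(Z, k) = 9 - 5*(k + k) = 9 - 5*2*k = 9 - 10*k)
-9*(32 + s(-3, 4)*U(6, -3)) = -9*(32 + (3 - 1*4)*(9 - 10*(-3))) = -9*(32 + (3 - 4)*(9 + 30)) = -9*(32 - 1*39) = -9*(32 - 39) = -9*(-7) = 63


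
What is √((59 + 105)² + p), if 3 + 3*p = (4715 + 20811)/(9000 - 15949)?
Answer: √11687965174533/20847 ≈ 163.99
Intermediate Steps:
p = -46373/20847 (p = -1 + ((4715 + 20811)/(9000 - 15949))/3 = -1 + (25526/(-6949))/3 = -1 + (25526*(-1/6949))/3 = -1 + (⅓)*(-25526/6949) = -1 - 25526/20847 = -46373/20847 ≈ -2.2244)
√((59 + 105)² + p) = √((59 + 105)² - 46373/20847) = √(164² - 46373/20847) = √(26896 - 46373/20847) = √(560654539/20847) = √11687965174533/20847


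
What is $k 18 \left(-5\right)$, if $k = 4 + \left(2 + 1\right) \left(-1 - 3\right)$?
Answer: $720$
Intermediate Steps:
$k = -8$ ($k = 4 + 3 \left(-4\right) = 4 - 12 = -8$)
$k 18 \left(-5\right) = \left(-8\right) 18 \left(-5\right) = \left(-144\right) \left(-5\right) = 720$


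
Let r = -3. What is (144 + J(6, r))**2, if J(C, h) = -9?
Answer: 18225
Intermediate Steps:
(144 + J(6, r))**2 = (144 - 9)**2 = 135**2 = 18225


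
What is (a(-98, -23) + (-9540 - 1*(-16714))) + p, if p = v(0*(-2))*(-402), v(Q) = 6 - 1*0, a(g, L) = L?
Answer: 4739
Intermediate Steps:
v(Q) = 6 (v(Q) = 6 + 0 = 6)
p = -2412 (p = 6*(-402) = -2412)
(a(-98, -23) + (-9540 - 1*(-16714))) + p = (-23 + (-9540 - 1*(-16714))) - 2412 = (-23 + (-9540 + 16714)) - 2412 = (-23 + 7174) - 2412 = 7151 - 2412 = 4739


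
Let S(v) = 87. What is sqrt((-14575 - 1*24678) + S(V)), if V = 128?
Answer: I*sqrt(39166) ≈ 197.9*I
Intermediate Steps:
sqrt((-14575 - 1*24678) + S(V)) = sqrt((-14575 - 1*24678) + 87) = sqrt((-14575 - 24678) + 87) = sqrt(-39253 + 87) = sqrt(-39166) = I*sqrt(39166)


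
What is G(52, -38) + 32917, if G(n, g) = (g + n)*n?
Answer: 33645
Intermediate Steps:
G(n, g) = n*(g + n)
G(52, -38) + 32917 = 52*(-38 + 52) + 32917 = 52*14 + 32917 = 728 + 32917 = 33645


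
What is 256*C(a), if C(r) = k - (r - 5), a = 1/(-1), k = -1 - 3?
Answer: 512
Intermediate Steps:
k = -4
a = -1
C(r) = 1 - r (C(r) = -4 - (r - 5) = -4 - (-5 + r) = -4 + (5 - r) = 1 - r)
256*C(a) = 256*(1 - 1*(-1)) = 256*(1 + 1) = 256*2 = 512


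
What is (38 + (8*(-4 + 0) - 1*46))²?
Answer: 1600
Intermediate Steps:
(38 + (8*(-4 + 0) - 1*46))² = (38 + (8*(-4) - 46))² = (38 + (-32 - 46))² = (38 - 78)² = (-40)² = 1600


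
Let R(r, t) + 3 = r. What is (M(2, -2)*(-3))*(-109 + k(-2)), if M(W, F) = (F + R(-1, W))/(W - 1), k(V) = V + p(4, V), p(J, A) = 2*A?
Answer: -2070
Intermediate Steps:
R(r, t) = -3 + r
k(V) = 3*V (k(V) = V + 2*V = 3*V)
M(W, F) = (-4 + F)/(-1 + W) (M(W, F) = (F + (-3 - 1))/(W - 1) = (F - 4)/(-1 + W) = (-4 + F)/(-1 + W))
(M(2, -2)*(-3))*(-109 + k(-2)) = (((-4 - 2)/(-1 + 2))*(-3))*(-109 + 3*(-2)) = ((-6/1)*(-3))*(-109 - 6) = ((1*(-6))*(-3))*(-115) = -6*(-3)*(-115) = 18*(-115) = -2070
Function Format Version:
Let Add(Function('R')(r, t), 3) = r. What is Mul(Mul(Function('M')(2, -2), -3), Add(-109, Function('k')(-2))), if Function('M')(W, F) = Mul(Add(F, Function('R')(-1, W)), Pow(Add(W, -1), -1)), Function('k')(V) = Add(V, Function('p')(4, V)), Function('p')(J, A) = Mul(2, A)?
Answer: -2070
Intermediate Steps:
Function('R')(r, t) = Add(-3, r)
Function('k')(V) = Mul(3, V) (Function('k')(V) = Add(V, Mul(2, V)) = Mul(3, V))
Function('M')(W, F) = Mul(Pow(Add(-1, W), -1), Add(-4, F)) (Function('M')(W, F) = Mul(Add(F, Add(-3, -1)), Pow(Add(W, -1), -1)) = Mul(Add(F, -4), Pow(Add(-1, W), -1)) = Mul(Add(-4, F), Pow(Add(-1, W), -1)) = Mul(Pow(Add(-1, W), -1), Add(-4, F)))
Mul(Mul(Function('M')(2, -2), -3), Add(-109, Function('k')(-2))) = Mul(Mul(Mul(Pow(Add(-1, 2), -1), Add(-4, -2)), -3), Add(-109, Mul(3, -2))) = Mul(Mul(Mul(Pow(1, -1), -6), -3), Add(-109, -6)) = Mul(Mul(Mul(1, -6), -3), -115) = Mul(Mul(-6, -3), -115) = Mul(18, -115) = -2070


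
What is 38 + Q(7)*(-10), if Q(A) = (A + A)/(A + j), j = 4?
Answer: 278/11 ≈ 25.273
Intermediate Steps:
Q(A) = 2*A/(4 + A) (Q(A) = (A + A)/(A + 4) = (2*A)/(4 + A) = 2*A/(4 + A))
38 + Q(7)*(-10) = 38 + (2*7/(4 + 7))*(-10) = 38 + (2*7/11)*(-10) = 38 + (2*7*(1/11))*(-10) = 38 + (14/11)*(-10) = 38 - 140/11 = 278/11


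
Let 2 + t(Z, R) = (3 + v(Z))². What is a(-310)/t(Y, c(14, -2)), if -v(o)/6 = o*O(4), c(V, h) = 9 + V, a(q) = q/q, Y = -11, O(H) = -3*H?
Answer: 1/622519 ≈ 1.6064e-6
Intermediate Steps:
a(q) = 1
v(o) = 72*o (v(o) = -6*o*(-3*4) = -6*o*(-12) = -(-72)*o = 72*o)
t(Z, R) = -2 + (3 + 72*Z)²
a(-310)/t(Y, c(14, -2)) = 1/(-2 + 9*(1 + 24*(-11))²) = 1/(-2 + 9*(1 - 264)²) = 1/(-2 + 9*(-263)²) = 1/(-2 + 9*69169) = 1/(-2 + 622521) = 1/622519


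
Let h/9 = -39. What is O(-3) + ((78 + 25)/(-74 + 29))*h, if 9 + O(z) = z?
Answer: 3957/5 ≈ 791.40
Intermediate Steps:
O(z) = -9 + z
h = -351 (h = 9*(-39) = -351)
O(-3) + ((78 + 25)/(-74 + 29))*h = (-9 - 3) + ((78 + 25)/(-74 + 29))*(-351) = -12 + (103/(-45))*(-351) = -12 + (103*(-1/45))*(-351) = -12 - 103/45*(-351) = -12 + 4017/5 = 3957/5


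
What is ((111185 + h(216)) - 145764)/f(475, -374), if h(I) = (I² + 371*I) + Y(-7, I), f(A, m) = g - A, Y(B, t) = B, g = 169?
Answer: -46103/153 ≈ -301.33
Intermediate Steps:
f(A, m) = 169 - A
h(I) = -7 + I² + 371*I (h(I) = (I² + 371*I) - 7 = -7 + I² + 371*I)
((111185 + h(216)) - 145764)/f(475, -374) = ((111185 + (-7 + 216² + 371*216)) - 145764)/(169 - 1*475) = ((111185 + (-7 + 46656 + 80136)) - 145764)/(169 - 475) = ((111185 + 126785) - 145764)/(-306) = (237970 - 145764)*(-1/306) = 92206*(-1/306) = -46103/153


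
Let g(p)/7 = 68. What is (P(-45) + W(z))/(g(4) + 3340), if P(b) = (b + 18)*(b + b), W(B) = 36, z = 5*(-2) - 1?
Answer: 137/212 ≈ 0.64623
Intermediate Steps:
g(p) = 476 (g(p) = 7*68 = 476)
z = -11 (z = -10 - 1 = -11)
P(b) = 2*b*(18 + b) (P(b) = (18 + b)*(2*b) = 2*b*(18 + b))
(P(-45) + W(z))/(g(4) + 3340) = (2*(-45)*(18 - 45) + 36)/(476 + 3340) = (2*(-45)*(-27) + 36)/3816 = (2430 + 36)*(1/3816) = 2466*(1/3816) = 137/212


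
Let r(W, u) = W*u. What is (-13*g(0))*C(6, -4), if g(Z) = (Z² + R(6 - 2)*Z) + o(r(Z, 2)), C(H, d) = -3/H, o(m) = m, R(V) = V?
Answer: 0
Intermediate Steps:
g(Z) = Z² + 6*Z (g(Z) = (Z² + (6 - 2)*Z) + Z*2 = (Z² + 4*Z) + 2*Z = Z² + 6*Z)
(-13*g(0))*C(6, -4) = (-0*(6 + 0))*(-3/6) = (-0*6)*(-3*⅙) = -13*0*(-½) = 0*(-½) = 0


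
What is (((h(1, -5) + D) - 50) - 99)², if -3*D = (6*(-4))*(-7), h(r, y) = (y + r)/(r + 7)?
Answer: 168921/4 ≈ 42230.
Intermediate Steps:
h(r, y) = (r + y)/(7 + r)
D = -56 (D = -6*(-4)*(-7)/3 = -(-8)*(-7) = -⅓*168 = -56)
(((h(1, -5) + D) - 50) - 99)² = ((((1 - 5)/(7 + 1) - 56) - 50) - 99)² = (((-4/8 - 56) - 50) - 99)² = ((((⅛)*(-4) - 56) - 50) - 99)² = (((-½ - 56) - 50) - 99)² = ((-113/2 - 50) - 99)² = (-213/2 - 99)² = (-411/2)² = 168921/4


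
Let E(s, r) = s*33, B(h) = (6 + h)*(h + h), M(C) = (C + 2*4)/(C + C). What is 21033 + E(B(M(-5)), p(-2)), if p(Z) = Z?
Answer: 1046007/50 ≈ 20920.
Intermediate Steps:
M(C) = (8 + C)/(2*C) (M(C) = (C + 8)/((2*C)) = (8 + C)*(1/(2*C)) = (8 + C)/(2*C))
B(h) = 2*h*(6 + h) (B(h) = (6 + h)*(2*h) = 2*h*(6 + h))
E(s, r) = 33*s
21033 + E(B(M(-5)), p(-2)) = 21033 + 33*(2*((½)*(8 - 5)/(-5))*(6 + (½)*(8 - 5)/(-5))) = 21033 + 33*(2*((½)*(-⅕)*3)*(6 + (½)*(-⅕)*3)) = 21033 + 33*(2*(-3/10)*(6 - 3/10)) = 21033 + 33*(2*(-3/10)*(57/10)) = 21033 + 33*(-171/50) = 21033 - 5643/50 = 1046007/50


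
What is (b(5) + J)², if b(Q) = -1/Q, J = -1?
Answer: 36/25 ≈ 1.4400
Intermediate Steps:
(b(5) + J)² = (-1/5 - 1)² = (-1*⅕ - 1)² = (-⅕ - 1)² = (-6/5)² = 36/25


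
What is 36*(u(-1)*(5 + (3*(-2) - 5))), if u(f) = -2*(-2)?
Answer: -864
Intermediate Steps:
u(f) = 4
36*(u(-1)*(5 + (3*(-2) - 5))) = 36*(4*(5 + (3*(-2) - 5))) = 36*(4*(5 + (-6 - 5))) = 36*(4*(5 - 11)) = 36*(4*(-6)) = 36*(-24) = -864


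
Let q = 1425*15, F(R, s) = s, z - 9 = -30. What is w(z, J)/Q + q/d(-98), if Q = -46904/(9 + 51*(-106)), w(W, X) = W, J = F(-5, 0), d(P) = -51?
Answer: -336117729/797368 ≈ -421.53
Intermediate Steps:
z = -21 (z = 9 - 30 = -21)
q = 21375
J = 0
Q = 46904/5397 (Q = -46904/(9 - 5406) = -46904/(-5397) = -46904*(-1/5397) = 46904/5397 ≈ 8.6908)
w(z, J)/Q + q/d(-98) = -21/46904/5397 + 21375/(-51) = -21*5397/46904 + 21375*(-1/51) = -113337/46904 - 7125/17 = -336117729/797368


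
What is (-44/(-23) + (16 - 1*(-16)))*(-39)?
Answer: -30420/23 ≈ -1322.6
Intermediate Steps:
(-44/(-23) + (16 - 1*(-16)))*(-39) = (-44*(-1/23) + (16 + 16))*(-39) = (44/23 + 32)*(-39) = (780/23)*(-39) = -30420/23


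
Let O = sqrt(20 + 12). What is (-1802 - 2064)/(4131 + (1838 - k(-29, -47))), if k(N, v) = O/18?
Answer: -1869168474/2885945833 - 69588*sqrt(2)/2885945833 ≈ -0.64771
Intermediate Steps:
O = 4*sqrt(2) (O = sqrt(32) = 4*sqrt(2) ≈ 5.6569)
k(N, v) = 2*sqrt(2)/9 (k(N, v) = (4*sqrt(2))/18 = (4*sqrt(2))*(1/18) = 2*sqrt(2)/9)
(-1802 - 2064)/(4131 + (1838 - k(-29, -47))) = (-1802 - 2064)/(4131 + (1838 - 2*sqrt(2)/9)) = -3866/(4131 + (1838 - 2*sqrt(2)/9)) = -3866/(5969 - 2*sqrt(2)/9)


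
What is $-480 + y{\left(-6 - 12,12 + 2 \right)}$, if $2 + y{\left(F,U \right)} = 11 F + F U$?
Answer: $-932$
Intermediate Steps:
$y{\left(F,U \right)} = -2 + 11 F + F U$ ($y{\left(F,U \right)} = -2 + \left(11 F + F U\right) = -2 + 11 F + F U$)
$-480 + y{\left(-6 - 12,12 + 2 \right)} = -480 + \left(-2 + 11 \left(-6 - 12\right) + \left(-6 - 12\right) \left(12 + 2\right)\right) = -480 + \left(-2 + 11 \left(-6 - 12\right) + \left(-6 - 12\right) 14\right) = -480 - 452 = -932$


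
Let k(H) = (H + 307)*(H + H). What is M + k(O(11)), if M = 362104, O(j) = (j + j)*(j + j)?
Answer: 1127792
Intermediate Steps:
O(j) = 4*j**2 (O(j) = (2*j)*(2*j) = 4*j**2)
k(H) = 2*H*(307 + H) (k(H) = (307 + H)*(2*H) = 2*H*(307 + H))
M + k(O(11)) = 362104 + 2*(4*11**2)*(307 + 4*11**2) = 362104 + 2*(4*121)*(307 + 4*121) = 362104 + 2*484*(307 + 484) = 362104 + 2*484*791 = 362104 + 765688 = 1127792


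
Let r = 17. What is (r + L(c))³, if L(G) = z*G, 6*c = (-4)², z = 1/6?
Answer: 3869893/729 ≈ 5308.5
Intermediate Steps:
z = ⅙ ≈ 0.16667
c = 8/3 (c = (⅙)*(-4)² = (⅙)*16 = 8/3 ≈ 2.6667)
L(G) = G/6
(r + L(c))³ = (17 + (⅙)*(8/3))³ = (17 + 4/9)³ = (157/9)³ = 3869893/729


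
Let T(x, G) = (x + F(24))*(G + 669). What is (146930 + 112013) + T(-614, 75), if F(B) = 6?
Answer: -193409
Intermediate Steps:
T(x, G) = (6 + x)*(669 + G) (T(x, G) = (x + 6)*(G + 669) = (6 + x)*(669 + G))
(146930 + 112013) + T(-614, 75) = (146930 + 112013) + (4014 + 6*75 + 669*(-614) + 75*(-614)) = 258943 + (4014 + 450 - 410766 - 46050) = 258943 - 452352 = -193409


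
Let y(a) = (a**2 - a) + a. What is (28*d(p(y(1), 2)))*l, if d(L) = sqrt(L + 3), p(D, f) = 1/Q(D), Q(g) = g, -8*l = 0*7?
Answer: 0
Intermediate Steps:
l = 0 (l = -0*7 = -1/8*0 = 0)
y(a) = a**2
p(D, f) = 1/D
d(L) = sqrt(3 + L)
(28*d(p(y(1), 2)))*l = (28*sqrt(3 + 1/(1**2)))*0 = (28*sqrt(3 + 1/1))*0 = (28*sqrt(3 + 1))*0 = (28*sqrt(4))*0 = (28*2)*0 = 56*0 = 0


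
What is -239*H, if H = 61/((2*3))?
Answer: -14579/6 ≈ -2429.8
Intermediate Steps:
H = 61/6 ≈ 10.167
-239*H = -239*61/6 = -14579/6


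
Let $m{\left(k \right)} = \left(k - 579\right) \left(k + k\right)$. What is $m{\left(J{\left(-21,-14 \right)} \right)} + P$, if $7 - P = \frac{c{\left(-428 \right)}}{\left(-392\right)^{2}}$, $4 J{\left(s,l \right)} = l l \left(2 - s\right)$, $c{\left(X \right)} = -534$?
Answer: $\frac{94902809835}{76832} \approx 1.2352 \cdot 10^{6}$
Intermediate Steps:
$J{\left(s,l \right)} = \frac{l^{2} \left(2 - s\right)}{4}$ ($J{\left(s,l \right)} = \frac{l l \left(2 - s\right)}{4} = \frac{l^{2} \left(2 - s\right)}{4}$)
$m{\left(k \right)} = 2 k \left(-579 + k\right)$ ($m{\left(k \right)} = \left(-579 + k\right) 2 k = 2 k \left(-579 + k\right)$)
$P = \frac{538091}{76832}$ ($P = 7 - - \frac{534}{\left(-392\right)^{2}} = 7 - - \frac{534}{153664} = 7 - \left(-534\right) \frac{1}{153664} = 7 - - \frac{267}{76832} = 7 + \frac{267}{76832} = \frac{538091}{76832} \approx 7.0035$)
$m{\left(J{\left(-21,-14 \right)} \right)} + P = 2 \frac{\left(-14\right)^{2} \left(2 - -21\right)}{4} \left(-579 + \frac{\left(-14\right)^{2} \left(2 - -21\right)}{4}\right) + \frac{538091}{76832} = 2 \cdot \frac{1}{4} \cdot 196 \left(2 + 21\right) \left(-579 + \frac{1}{4} \cdot 196 \left(2 + 21\right)\right) + \frac{538091}{76832} = 2 \cdot \frac{1}{4} \cdot 196 \cdot 23 \left(-579 + \frac{1}{4} \cdot 196 \cdot 23\right) + \frac{538091}{76832} = 2 \cdot 1127 \left(-579 + 1127\right) + \frac{538091}{76832} = 2 \cdot 1127 \cdot 548 + \frac{538091}{76832} = 1235192 + \frac{538091}{76832} = \frac{94902809835}{76832}$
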